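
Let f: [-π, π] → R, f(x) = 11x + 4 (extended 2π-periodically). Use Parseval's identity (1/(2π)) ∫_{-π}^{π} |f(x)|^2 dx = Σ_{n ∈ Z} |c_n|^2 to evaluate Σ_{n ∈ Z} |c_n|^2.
Σ |c_n|^2 = 121π^2/3 + 16

Expand and integrate term by term over [-π, π]:
  ∫ (11x)^2 dx = 121·(2π^3/3); ∫ 2·11·(4)·x dx = 0 (odd integrand); ∫ 4^2 dx = 16·2π.
So (1/(2π)) ∫_{-π}^{π} (11x + 4)^2 dx = 121π^2/3 + 16 = 121π^2/3 + 16.
Parseval ⇒ Σ |c_n|^2 = 121π^2/3 + 16.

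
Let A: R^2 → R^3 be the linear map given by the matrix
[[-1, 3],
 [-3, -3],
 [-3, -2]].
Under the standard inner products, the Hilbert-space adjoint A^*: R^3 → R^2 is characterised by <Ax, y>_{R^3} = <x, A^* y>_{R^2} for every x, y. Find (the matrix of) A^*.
A^* = A^T =
[[-1, -3, -3],
 [3, -3, -2]]

For real matrices with standard dot products, the defining identity <Ax, y> = <x, A^* y> gives (Ax)^T y = x^T (A^*) y, i.e. x^T A^T y = x^T (A^*) y. Since this holds for all x, y, we must have A^* = A^T. Therefore
A^* =
[[-1, -3, -3],
 [3, -3, -2]].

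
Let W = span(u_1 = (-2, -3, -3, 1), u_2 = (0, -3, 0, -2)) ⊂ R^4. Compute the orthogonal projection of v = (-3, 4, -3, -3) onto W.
proj_W(v) = (-42/125, 144/125, -63/125, 159/125)

Set up U = [u_1 | ... | u_2] ∈ R^(4×2). The projector onto W = col(U) is P = U (U^T U)^(-1) U^T.
Compute U^T U =
  [23, 7]
  [7, 13],
and U^T v = (0, -6).
Solve U^T U · c = U^T v for the coefficients: c = (21/125, -69/125). The projection is proj_W(v) = U c.
Check: (v - proj_W(v)) · u_1 = 0  (should be 0).
Check: (v - proj_W(v)) · u_2 = 0  (should be 0).
Result: proj_W(v) = (-42/125, 144/125, -63/125, 159/125).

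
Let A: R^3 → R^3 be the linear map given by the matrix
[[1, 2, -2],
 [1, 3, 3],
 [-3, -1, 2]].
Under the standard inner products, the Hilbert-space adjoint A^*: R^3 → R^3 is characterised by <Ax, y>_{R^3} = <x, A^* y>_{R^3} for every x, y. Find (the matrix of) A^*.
A^* = A^T =
[[1, 1, -3],
 [2, 3, -1],
 [-2, 3, 2]]

For real matrices with standard dot products, the defining identity <Ax, y> = <x, A^* y> gives (Ax)^T y = x^T (A^*) y, i.e. x^T A^T y = x^T (A^*) y. Since this holds for all x, y, we must have A^* = A^T. Therefore
A^* =
[[1, 1, -3],
 [2, 3, -1],
 [-2, 3, 2]].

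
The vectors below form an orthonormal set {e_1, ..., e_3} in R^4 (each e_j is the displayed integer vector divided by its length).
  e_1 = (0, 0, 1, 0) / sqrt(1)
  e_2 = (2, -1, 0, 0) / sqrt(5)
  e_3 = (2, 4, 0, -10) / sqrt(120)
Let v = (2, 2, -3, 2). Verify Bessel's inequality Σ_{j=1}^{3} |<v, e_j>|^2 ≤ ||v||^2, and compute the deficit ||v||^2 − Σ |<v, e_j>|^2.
Σ |<v, e_j>|^2 = 31/3; ||v||^2 = 21; deficit = 32/3

Write each e_j = u_j / sqrt(<u_j, u_j>) where u_j is the displayed integer vector. Then <v, e_j> = <v, u_j> / sqrt(<u_j, u_j>), so |<v, e_j>|^2 = <v, u_j>^2 / <u_j, u_j>.
Coefficients: <v, e_1> = -3/sqrt(1), <v, e_2> = 2/sqrt(5), <v, e_3> = -8/sqrt(120).
Square and sum: Σ |<v, e_j>|^2 = 31/3.
Compute ||v||^2 = v·v = 21.
Deficit = 21 − 31/3 = 32/3 ≥ 0, confirming Bessel's inequality. (The deficit equals ||v − Σ <v,e_j> e_j||^2, the squared distance from v to span{e_j}.)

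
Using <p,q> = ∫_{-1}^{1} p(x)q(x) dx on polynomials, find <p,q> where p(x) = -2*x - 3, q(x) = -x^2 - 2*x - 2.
<p,q> = 50/3

Expand the product: p(x)·q(x) = 2*x^3 + 7*x^2 + 10*x + 6.
∫_{-1}^{1} of each monomial x^k gives [2/(k+1) if k even, 0 if k odd]. Integrating term-by-term (or equivalently evaluating the antiderivative F(x) = x^4/2 + 7*x^3/3 + 5*x^2 + 6*x at the endpoints):
  F(1) − F(−1) = 83/6 − (-17/6) = 50/3.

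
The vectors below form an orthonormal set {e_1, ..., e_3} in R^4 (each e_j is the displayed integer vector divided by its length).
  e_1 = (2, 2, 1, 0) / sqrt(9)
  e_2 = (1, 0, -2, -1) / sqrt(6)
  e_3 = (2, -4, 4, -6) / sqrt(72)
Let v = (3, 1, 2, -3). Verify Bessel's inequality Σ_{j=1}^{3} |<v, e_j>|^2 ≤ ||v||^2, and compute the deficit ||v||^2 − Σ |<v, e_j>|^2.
Σ |<v, e_j>|^2 = 68/3; ||v||^2 = 23; deficit = 1/3

Write each e_j = u_j / sqrt(<u_j, u_j>) where u_j is the displayed integer vector. Then <v, e_j> = <v, u_j> / sqrt(<u_j, u_j>), so |<v, e_j>|^2 = <v, u_j>^2 / <u_j, u_j>.
Coefficients: <v, e_1> = 10/sqrt(9), <v, e_2> = 2/sqrt(6), <v, e_3> = 28/sqrt(72).
Square and sum: Σ |<v, e_j>|^2 = 68/3.
Compute ||v||^2 = v·v = 23.
Deficit = 23 − 68/3 = 1/3 ≥ 0, confirming Bessel's inequality. (The deficit equals ||v − Σ <v,e_j> e_j||^2, the squared distance from v to span{e_j}.)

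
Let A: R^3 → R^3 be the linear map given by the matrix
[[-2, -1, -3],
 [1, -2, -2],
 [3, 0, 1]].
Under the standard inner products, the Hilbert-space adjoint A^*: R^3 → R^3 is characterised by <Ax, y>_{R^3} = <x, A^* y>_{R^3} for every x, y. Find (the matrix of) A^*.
A^* = A^T =
[[-2, 1, 3],
 [-1, -2, 0],
 [-3, -2, 1]]

For real matrices with standard dot products, the defining identity <Ax, y> = <x, A^* y> gives (Ax)^T y = x^T (A^*) y, i.e. x^T A^T y = x^T (A^*) y. Since this holds for all x, y, we must have A^* = A^T. Therefore
A^* =
[[-2, 1, 3],
 [-1, -2, 0],
 [-3, -2, 1]].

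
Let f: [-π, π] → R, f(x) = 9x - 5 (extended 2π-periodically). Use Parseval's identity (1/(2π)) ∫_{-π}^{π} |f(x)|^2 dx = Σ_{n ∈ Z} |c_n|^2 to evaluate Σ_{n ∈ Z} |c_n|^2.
Σ |c_n|^2 = 27π^2 + 25

Expand and integrate term by term over [-π, π]:
  ∫ (9x)^2 dx = 81·(2π^3/3); ∫ 2·9·(-5)·x dx = 0 (odd integrand); ∫ (-5)^2 dx = 25·2π.
So (1/(2π)) ∫_{-π}^{π} (9x - 5)^2 dx = 81π^2/3 + 25 = 27π^2 + 25.
Parseval ⇒ Σ |c_n|^2 = 27π^2 + 25.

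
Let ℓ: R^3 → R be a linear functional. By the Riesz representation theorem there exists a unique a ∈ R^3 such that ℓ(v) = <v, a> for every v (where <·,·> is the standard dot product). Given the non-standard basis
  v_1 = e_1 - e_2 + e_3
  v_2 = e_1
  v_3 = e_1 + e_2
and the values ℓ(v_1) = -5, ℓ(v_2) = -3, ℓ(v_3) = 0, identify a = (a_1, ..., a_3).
a = (-3, 3, 1)

Write a = (a_1, ..., a_3) in the standard basis. For each basis vector v_i, ℓ(v_i) = <v_i, a> is a linear equation in the a_j's. Collect the n equations into a matrix system V a = ℓ, where row i of V is v_i (expressed in the standard basis). Since V is invertible (lower-triangular with 1s on the diagonal, up to permutation), solve by back-substitution:
  V =
[[1, -1, 1],
 [1, 0, 0],
 [1, 1, 0]]
  V a = (-5, -3, 0)
Solving gives a = (-3, 3, 1).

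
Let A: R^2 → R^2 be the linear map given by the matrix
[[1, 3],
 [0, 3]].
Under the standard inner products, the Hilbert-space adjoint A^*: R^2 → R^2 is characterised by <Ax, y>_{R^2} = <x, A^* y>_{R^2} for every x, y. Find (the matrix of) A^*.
A^* = A^T =
[[1, 0],
 [3, 3]]

For real matrices with standard dot products, the defining identity <Ax, y> = <x, A^* y> gives (Ax)^T y = x^T (A^*) y, i.e. x^T A^T y = x^T (A^*) y. Since this holds for all x, y, we must have A^* = A^T. Therefore
A^* =
[[1, 0],
 [3, 3]].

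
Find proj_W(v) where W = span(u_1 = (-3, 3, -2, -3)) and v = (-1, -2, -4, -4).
proj_W(v) = (-51/31, 51/31, -34/31, -51/31)

Set up U = [u_1 | ... | u_1] ∈ R^(4×1). The projector onto W = col(U) is P = U (U^T U)^(-1) U^T.
Compute U^T U =
  [31],
and U^T v = (17).
Solve U^T U · c = U^T v for the coefficients: c = (17/31). The projection is proj_W(v) = U c.
Check: (v - proj_W(v)) · u_1 = 0  (should be 0).
Result: proj_W(v) = (-51/31, 51/31, -34/31, -51/31).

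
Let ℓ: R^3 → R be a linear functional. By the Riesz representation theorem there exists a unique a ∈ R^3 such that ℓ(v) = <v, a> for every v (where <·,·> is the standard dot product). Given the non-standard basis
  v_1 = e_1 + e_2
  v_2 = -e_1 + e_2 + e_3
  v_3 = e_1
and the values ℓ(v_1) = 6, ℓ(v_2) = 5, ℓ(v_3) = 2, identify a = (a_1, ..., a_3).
a = (2, 4, 3)

Write a = (a_1, ..., a_3) in the standard basis. For each basis vector v_i, ℓ(v_i) = <v_i, a> is a linear equation in the a_j's. Collect the n equations into a matrix system V a = ℓ, where row i of V is v_i (expressed in the standard basis). Since V is invertible (lower-triangular with 1s on the diagonal, up to permutation), solve by back-substitution:
  V =
[[1, 1, 0],
 [-1, 1, 1],
 [1, 0, 0]]
  V a = (6, 5, 2)
Solving gives a = (2, 4, 3).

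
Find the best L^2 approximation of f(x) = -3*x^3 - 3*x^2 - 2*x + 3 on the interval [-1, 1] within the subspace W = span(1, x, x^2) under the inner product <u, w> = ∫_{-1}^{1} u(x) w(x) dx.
g(x) = -3*x^2 - 19*x/5 + 3

The best approximation g ∈ W is the orthogonal projection of f onto W. Writing g = a_0 + a_1 x + a_2 x^2, the coefficients solve the normal equations G · a = b where
  G_{ij} = <φ_i, φ_j> and b_i = <f, φ_i>, with φ_0 = 1, φ_1 = x, φ_2 = x^2.
G =
  [2, 0, 2/3]
  [0, 2/3, 0]
  [2/3, 0, 2/5],
b = (4, -38/15, 4/5).
Solving gives a_0 = 3, a_1 = -19/5, a_2 = -3, so
  g(x) = -3*x^2 - 19*x/5 + 3.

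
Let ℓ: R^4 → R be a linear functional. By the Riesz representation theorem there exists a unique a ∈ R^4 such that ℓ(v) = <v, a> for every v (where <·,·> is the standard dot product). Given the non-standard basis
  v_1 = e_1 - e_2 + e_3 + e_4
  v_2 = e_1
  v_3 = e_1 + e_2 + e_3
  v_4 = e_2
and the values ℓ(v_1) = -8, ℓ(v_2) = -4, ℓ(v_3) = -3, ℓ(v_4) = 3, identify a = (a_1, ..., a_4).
a = (-4, 3, -2, 1)

Write a = (a_1, ..., a_4) in the standard basis. For each basis vector v_i, ℓ(v_i) = <v_i, a> is a linear equation in the a_j's. Collect the n equations into a matrix system V a = ℓ, where row i of V is v_i (expressed in the standard basis). Since V is invertible (lower-triangular with 1s on the diagonal, up to permutation), solve by back-substitution:
  V =
[[1, -1, 1, 1],
 [1, 0, 0, 0],
 [1, 1, 1, 0],
 [0, 1, 0, 0]]
  V a = (-8, -4, -3, 3)
Solving gives a = (-4, 3, -2, 1).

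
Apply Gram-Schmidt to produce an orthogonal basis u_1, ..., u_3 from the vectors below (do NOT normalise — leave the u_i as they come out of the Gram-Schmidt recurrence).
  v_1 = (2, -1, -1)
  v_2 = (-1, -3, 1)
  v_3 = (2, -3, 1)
Orthogonal basis:
  u_1 = (2, -1, -1)
  u_2 = (-1, -3, 1)
  u_3 = (8/11, 2/11, 14/11)

Apply the Gram-Schmidt recurrence
  u_1 = v_1
  u_i = v_i − Σ_{j<i} ((v_i · u_j) / (u_j · u_j)) · u_j.

Step by step this gives:
  u_1 = (2, -1, -1)
  u_2 = (-1, -3, 1)
  u_3 = (8/11, 2/11, 14/11)

Orthogonality check:
  u_2 · u_1 = 0 (should be 0)
  u_3 · u_1 = 0 (should be 0)
  u_3 · u_2 = 0 (should be 0)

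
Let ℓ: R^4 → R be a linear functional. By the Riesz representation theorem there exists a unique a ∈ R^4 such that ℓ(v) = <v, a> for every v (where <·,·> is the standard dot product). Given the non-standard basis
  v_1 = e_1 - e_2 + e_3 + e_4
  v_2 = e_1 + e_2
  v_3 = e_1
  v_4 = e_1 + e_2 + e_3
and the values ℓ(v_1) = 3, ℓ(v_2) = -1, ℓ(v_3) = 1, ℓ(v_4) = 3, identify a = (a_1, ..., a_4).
a = (1, -2, 4, -4)

Write a = (a_1, ..., a_4) in the standard basis. For each basis vector v_i, ℓ(v_i) = <v_i, a> is a linear equation in the a_j's. Collect the n equations into a matrix system V a = ℓ, where row i of V is v_i (expressed in the standard basis). Since V is invertible (lower-triangular with 1s on the diagonal, up to permutation), solve by back-substitution:
  V =
[[1, -1, 1, 1],
 [1, 1, 0, 0],
 [1, 0, 0, 0],
 [1, 1, 1, 0]]
  V a = (3, -1, 1, 3)
Solving gives a = (1, -2, 4, -4).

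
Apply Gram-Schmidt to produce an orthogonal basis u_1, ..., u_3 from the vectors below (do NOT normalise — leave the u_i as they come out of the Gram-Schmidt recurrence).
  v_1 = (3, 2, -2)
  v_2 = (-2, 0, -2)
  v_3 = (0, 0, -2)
Orthogonal basis:
  u_1 = (3, 2, -2)
  u_2 = (-28/17, 4/17, -38/17)
  u_3 = (8/33, -20/33, -8/33)

Apply the Gram-Schmidt recurrence
  u_1 = v_1
  u_i = v_i − Σ_{j<i} ((v_i · u_j) / (u_j · u_j)) · u_j.

Step by step this gives:
  u_1 = (3, 2, -2)
  u_2 = (-28/17, 4/17, -38/17)
  u_3 = (8/33, -20/33, -8/33)

Orthogonality check:
  u_2 · u_1 = 0 (should be 0)
  u_3 · u_1 = 0 (should be 0)
  u_3 · u_2 = 0 (should be 0)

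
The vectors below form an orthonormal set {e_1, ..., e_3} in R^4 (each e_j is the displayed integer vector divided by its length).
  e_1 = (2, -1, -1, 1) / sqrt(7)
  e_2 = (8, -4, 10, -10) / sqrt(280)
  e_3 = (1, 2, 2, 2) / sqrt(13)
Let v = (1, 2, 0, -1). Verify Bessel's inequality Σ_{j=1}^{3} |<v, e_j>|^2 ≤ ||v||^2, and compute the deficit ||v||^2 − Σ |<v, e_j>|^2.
Σ |<v, e_j>|^2 = 31/26; ||v||^2 = 6; deficit = 125/26

Write each e_j = u_j / sqrt(<u_j, u_j>) where u_j is the displayed integer vector. Then <v, e_j> = <v, u_j> / sqrt(<u_j, u_j>), so |<v, e_j>|^2 = <v, u_j>^2 / <u_j, u_j>.
Coefficients: <v, e_1> = -1/sqrt(7), <v, e_2> = 10/sqrt(280), <v, e_3> = 3/sqrt(13).
Square and sum: Σ |<v, e_j>|^2 = 31/26.
Compute ||v||^2 = v·v = 6.
Deficit = 6 − 31/26 = 125/26 ≥ 0, confirming Bessel's inequality. (The deficit equals ||v − Σ <v,e_j> e_j||^2, the squared distance from v to span{e_j}.)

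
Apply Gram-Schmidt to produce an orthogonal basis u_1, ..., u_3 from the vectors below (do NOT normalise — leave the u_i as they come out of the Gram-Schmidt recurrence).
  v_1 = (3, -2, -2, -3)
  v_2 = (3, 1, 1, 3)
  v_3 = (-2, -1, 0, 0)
Orthogonal basis:
  u_1 = (3, -2, -2, -3)
  u_2 = (45/13, 9/13, 9/13, 33/13)
  u_3 = (-5/28, -29/28, -1/28, 15/28)

Apply the Gram-Schmidt recurrence
  u_1 = v_1
  u_i = v_i − Σ_{j<i} ((v_i · u_j) / (u_j · u_j)) · u_j.

Step by step this gives:
  u_1 = (3, -2, -2, -3)
  u_2 = (45/13, 9/13, 9/13, 33/13)
  u_3 = (-5/28, -29/28, -1/28, 15/28)

Orthogonality check:
  u_2 · u_1 = 0 (should be 0)
  u_3 · u_1 = 0 (should be 0)
  u_3 · u_2 = 0 (should be 0)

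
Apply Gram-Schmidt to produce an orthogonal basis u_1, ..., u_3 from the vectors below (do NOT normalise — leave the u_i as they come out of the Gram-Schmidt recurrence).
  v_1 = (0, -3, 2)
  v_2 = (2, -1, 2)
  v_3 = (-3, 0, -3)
Orthogonal basis:
  u_1 = (0, -3, 2)
  u_2 = (2, 8/13, 12/13)
  u_3 = (6/17, -6/17, -9/17)

Apply the Gram-Schmidt recurrence
  u_1 = v_1
  u_i = v_i − Σ_{j<i} ((v_i · u_j) / (u_j · u_j)) · u_j.

Step by step this gives:
  u_1 = (0, -3, 2)
  u_2 = (2, 8/13, 12/13)
  u_3 = (6/17, -6/17, -9/17)

Orthogonality check:
  u_2 · u_1 = 0 (should be 0)
  u_3 · u_1 = 0 (should be 0)
  u_3 · u_2 = 0 (should be 0)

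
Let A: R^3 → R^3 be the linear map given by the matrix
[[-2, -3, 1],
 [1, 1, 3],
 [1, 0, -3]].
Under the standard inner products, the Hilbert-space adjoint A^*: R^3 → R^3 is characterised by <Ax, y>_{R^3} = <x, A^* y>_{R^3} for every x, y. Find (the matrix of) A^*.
A^* = A^T =
[[-2, 1, 1],
 [-3, 1, 0],
 [1, 3, -3]]

For real matrices with standard dot products, the defining identity <Ax, y> = <x, A^* y> gives (Ax)^T y = x^T (A^*) y, i.e. x^T A^T y = x^T (A^*) y. Since this holds for all x, y, we must have A^* = A^T. Therefore
A^* =
[[-2, 1, 1],
 [-3, 1, 0],
 [1, 3, -3]].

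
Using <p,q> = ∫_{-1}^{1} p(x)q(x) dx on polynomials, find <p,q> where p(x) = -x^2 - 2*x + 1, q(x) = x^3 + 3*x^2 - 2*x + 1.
<p,q> = 4

Expand the product: p(x)·q(x) = -x^5 - 5*x^4 - 3*x^3 + 6*x^2 - 4*x + 1.
∫_{-1}^{1} of each monomial x^k gives [2/(k+1) if k even, 0 if k odd]. Integrating term-by-term (or equivalently evaluating the antiderivative F(x) = -x^6/6 - x^5 - 3*x^4/4 + 2*x^3 - 2*x^2 + x at the endpoints):
  F(1) − F(−1) = -11/12 − (-59/12) = 4.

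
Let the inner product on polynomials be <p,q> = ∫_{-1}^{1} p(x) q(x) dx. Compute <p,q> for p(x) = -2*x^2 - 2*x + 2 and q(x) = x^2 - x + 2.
<p,q> = 36/5

Expand the product: p(x)·q(x) = -2*x^4 - 6*x + 4.
∫_{-1}^{1} of each monomial x^k gives [2/(k+1) if k even, 0 if k odd]. Integrating term-by-term (or equivalently evaluating the antiderivative F(x) = -2*x^5/5 - 3*x^2 + 4*x at the endpoints):
  F(1) − F(−1) = 3/5 − (-33/5) = 36/5.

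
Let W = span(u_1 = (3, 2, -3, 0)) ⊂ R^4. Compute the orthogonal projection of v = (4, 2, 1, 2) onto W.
proj_W(v) = (39/22, 13/11, -39/22, 0)

Set up U = [u_1 | ... | u_1] ∈ R^(4×1). The projector onto W = col(U) is P = U (U^T U)^(-1) U^T.
Compute U^T U =
  [22],
and U^T v = (13).
Solve U^T U · c = U^T v for the coefficients: c = (13/22). The projection is proj_W(v) = U c.
Check: (v - proj_W(v)) · u_1 = 0  (should be 0).
Result: proj_W(v) = (39/22, 13/11, -39/22, 0).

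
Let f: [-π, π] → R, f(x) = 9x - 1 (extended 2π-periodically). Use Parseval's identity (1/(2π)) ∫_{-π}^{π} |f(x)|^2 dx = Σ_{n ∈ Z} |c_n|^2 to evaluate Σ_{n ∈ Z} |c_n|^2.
Σ |c_n|^2 = 27π^2 + 1

Expand and integrate term by term over [-π, π]:
  ∫ (9x)^2 dx = 81·(2π^3/3); ∫ 2·9·(-1)·x dx = 0 (odd integrand); ∫ (-1)^2 dx = 1·2π.
So (1/(2π)) ∫_{-π}^{π} (9x - 1)^2 dx = 81π^2/3 + 1 = 27π^2 + 1.
Parseval ⇒ Σ |c_n|^2 = 27π^2 + 1.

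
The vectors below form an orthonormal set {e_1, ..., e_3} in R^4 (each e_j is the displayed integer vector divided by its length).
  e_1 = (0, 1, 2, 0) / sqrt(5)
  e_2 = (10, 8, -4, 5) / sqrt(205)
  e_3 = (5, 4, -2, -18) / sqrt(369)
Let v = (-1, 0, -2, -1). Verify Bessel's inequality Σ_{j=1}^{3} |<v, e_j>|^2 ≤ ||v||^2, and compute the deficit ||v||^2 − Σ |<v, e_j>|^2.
Σ |<v, e_j>|^2 = 38/9; ||v||^2 = 6; deficit = 16/9

Write each e_j = u_j / sqrt(<u_j, u_j>) where u_j is the displayed integer vector. Then <v, e_j> = <v, u_j> / sqrt(<u_j, u_j>), so |<v, e_j>|^2 = <v, u_j>^2 / <u_j, u_j>.
Coefficients: <v, e_1> = -4/sqrt(5), <v, e_2> = -7/sqrt(205), <v, e_3> = 17/sqrt(369).
Square and sum: Σ |<v, e_j>|^2 = 38/9.
Compute ||v||^2 = v·v = 6.
Deficit = 6 − 38/9 = 16/9 ≥ 0, confirming Bessel's inequality. (The deficit equals ||v − Σ <v,e_j> e_j||^2, the squared distance from v to span{e_j}.)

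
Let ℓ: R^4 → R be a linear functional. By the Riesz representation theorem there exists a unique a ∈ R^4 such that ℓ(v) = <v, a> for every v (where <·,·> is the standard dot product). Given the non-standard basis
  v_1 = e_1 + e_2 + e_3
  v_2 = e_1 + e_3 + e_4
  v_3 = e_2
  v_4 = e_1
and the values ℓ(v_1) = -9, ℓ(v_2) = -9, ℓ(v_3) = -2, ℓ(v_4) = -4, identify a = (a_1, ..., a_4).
a = (-4, -2, -3, -2)

Write a = (a_1, ..., a_4) in the standard basis. For each basis vector v_i, ℓ(v_i) = <v_i, a> is a linear equation in the a_j's. Collect the n equations into a matrix system V a = ℓ, where row i of V is v_i (expressed in the standard basis). Since V is invertible (lower-triangular with 1s on the diagonal, up to permutation), solve by back-substitution:
  V =
[[1, 1, 1, 0],
 [1, 0, 1, 1],
 [0, 1, 0, 0],
 [1, 0, 0, 0]]
  V a = (-9, -9, -2, -4)
Solving gives a = (-4, -2, -3, -2).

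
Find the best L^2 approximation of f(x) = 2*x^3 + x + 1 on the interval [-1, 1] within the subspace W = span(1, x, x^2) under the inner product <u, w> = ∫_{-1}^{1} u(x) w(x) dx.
g(x) = 11*x/5 + 1

The best approximation g ∈ W is the orthogonal projection of f onto W. Writing g = a_0 + a_1 x + a_2 x^2, the coefficients solve the normal equations G · a = b where
  G_{ij} = <φ_i, φ_j> and b_i = <f, φ_i>, with φ_0 = 1, φ_1 = x, φ_2 = x^2.
G =
  [2, 0, 2/3]
  [0, 2/3, 0]
  [2/3, 0, 2/5],
b = (2, 22/15, 2/3).
Solving gives a_0 = 1, a_1 = 11/5, a_2 = 0, so
  g(x) = 11*x/5 + 1.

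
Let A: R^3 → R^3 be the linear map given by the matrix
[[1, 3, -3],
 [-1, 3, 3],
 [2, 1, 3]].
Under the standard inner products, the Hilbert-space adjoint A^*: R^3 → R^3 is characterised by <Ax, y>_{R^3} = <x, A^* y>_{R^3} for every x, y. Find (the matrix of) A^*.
A^* = A^T =
[[1, -1, 2],
 [3, 3, 1],
 [-3, 3, 3]]

For real matrices with standard dot products, the defining identity <Ax, y> = <x, A^* y> gives (Ax)^T y = x^T (A^*) y, i.e. x^T A^T y = x^T (A^*) y. Since this holds for all x, y, we must have A^* = A^T. Therefore
A^* =
[[1, -1, 2],
 [3, 3, 1],
 [-3, 3, 3]].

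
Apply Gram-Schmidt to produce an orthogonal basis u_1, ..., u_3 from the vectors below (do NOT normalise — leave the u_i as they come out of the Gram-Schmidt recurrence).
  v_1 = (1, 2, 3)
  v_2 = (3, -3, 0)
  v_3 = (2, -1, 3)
Orthogonal basis:
  u_1 = (1, 2, 3)
  u_2 = (45/14, -18/7, 9/14)
  u_3 = (-2/3, -2/3, 2/3)

Apply the Gram-Schmidt recurrence
  u_1 = v_1
  u_i = v_i − Σ_{j<i} ((v_i · u_j) / (u_j · u_j)) · u_j.

Step by step this gives:
  u_1 = (1, 2, 3)
  u_2 = (45/14, -18/7, 9/14)
  u_3 = (-2/3, -2/3, 2/3)

Orthogonality check:
  u_2 · u_1 = 0 (should be 0)
  u_3 · u_1 = 0 (should be 0)
  u_3 · u_2 = 0 (should be 0)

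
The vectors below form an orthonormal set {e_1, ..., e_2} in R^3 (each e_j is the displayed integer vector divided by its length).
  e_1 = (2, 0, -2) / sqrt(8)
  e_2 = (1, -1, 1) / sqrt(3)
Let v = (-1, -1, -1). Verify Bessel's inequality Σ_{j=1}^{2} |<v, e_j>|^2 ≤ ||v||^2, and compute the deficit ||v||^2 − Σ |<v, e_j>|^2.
Σ |<v, e_j>|^2 = 1/3; ||v||^2 = 3; deficit = 8/3

Write each e_j = u_j / sqrt(<u_j, u_j>) where u_j is the displayed integer vector. Then <v, e_j> = <v, u_j> / sqrt(<u_j, u_j>), so |<v, e_j>|^2 = <v, u_j>^2 / <u_j, u_j>.
Coefficients: <v, e_1> = 0/sqrt(8), <v, e_2> = -1/sqrt(3).
Square and sum: Σ |<v, e_j>|^2 = 1/3.
Compute ||v||^2 = v·v = 3.
Deficit = 3 − 1/3 = 8/3 ≥ 0, confirming Bessel's inequality. (The deficit equals ||v − Σ <v,e_j> e_j||^2, the squared distance from v to span{e_j}.)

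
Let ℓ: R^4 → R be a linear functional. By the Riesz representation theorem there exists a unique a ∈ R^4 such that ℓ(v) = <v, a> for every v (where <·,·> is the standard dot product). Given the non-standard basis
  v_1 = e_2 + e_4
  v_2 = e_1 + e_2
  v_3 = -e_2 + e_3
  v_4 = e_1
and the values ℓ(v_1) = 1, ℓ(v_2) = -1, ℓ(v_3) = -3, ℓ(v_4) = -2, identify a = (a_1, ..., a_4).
a = (-2, 1, -2, 0)

Write a = (a_1, ..., a_4) in the standard basis. For each basis vector v_i, ℓ(v_i) = <v_i, a> is a linear equation in the a_j's. Collect the n equations into a matrix system V a = ℓ, where row i of V is v_i (expressed in the standard basis). Since V is invertible (lower-triangular with 1s on the diagonal, up to permutation), solve by back-substitution:
  V =
[[0, 1, 0, 1],
 [1, 1, 0, 0],
 [0, -1, 1, 0],
 [1, 0, 0, 0]]
  V a = (1, -1, -3, -2)
Solving gives a = (-2, 1, -2, 0).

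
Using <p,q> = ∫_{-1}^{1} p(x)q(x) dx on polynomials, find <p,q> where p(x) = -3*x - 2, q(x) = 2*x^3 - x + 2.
<p,q> = -42/5

Expand the product: p(x)·q(x) = -6*x^4 - 4*x^3 + 3*x^2 - 4*x - 4.
∫_{-1}^{1} of each monomial x^k gives [2/(k+1) if k even, 0 if k odd]. Integrating term-by-term (or equivalently evaluating the antiderivative F(x) = -6*x^5/5 - x^4 + x^3 - 2*x^2 - 4*x at the endpoints):
  F(1) − F(−1) = -36/5 − (6/5) = -42/5.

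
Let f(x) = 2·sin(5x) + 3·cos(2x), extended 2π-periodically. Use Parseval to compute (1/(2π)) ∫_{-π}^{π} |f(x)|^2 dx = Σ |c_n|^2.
Σ |c_n|^2 = 13/2

Expand |f|^2 and use orthogonality of {sin(nx), cos(mx)} on [-π, π]:
  ∫_{-π}^{π} sin(nx)^2 dx = π, ∫ cos(mx)^2 dx = π, and cross terms integrate to 0.
So ∫_{-π}^{π} f(x)^2 dx = 2^2 · π + 3^2 · π = (4 + 9)π.
Divide by 2π: (4 + 9)/2 = 13/2.
By Parseval, this equals Σ |c_n|^2.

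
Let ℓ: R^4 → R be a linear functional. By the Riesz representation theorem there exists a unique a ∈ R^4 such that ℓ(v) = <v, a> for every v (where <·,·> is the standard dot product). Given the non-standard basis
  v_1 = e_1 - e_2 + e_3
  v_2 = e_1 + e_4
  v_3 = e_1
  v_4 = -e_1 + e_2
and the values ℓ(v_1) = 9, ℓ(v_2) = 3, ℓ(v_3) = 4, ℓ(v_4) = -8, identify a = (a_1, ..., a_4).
a = (4, -4, 1, -1)

Write a = (a_1, ..., a_4) in the standard basis. For each basis vector v_i, ℓ(v_i) = <v_i, a> is a linear equation in the a_j's. Collect the n equations into a matrix system V a = ℓ, where row i of V is v_i (expressed in the standard basis). Since V is invertible (lower-triangular with 1s on the diagonal, up to permutation), solve by back-substitution:
  V =
[[1, -1, 1, 0],
 [1, 0, 0, 1],
 [1, 0, 0, 0],
 [-1, 1, 0, 0]]
  V a = (9, 3, 4, -8)
Solving gives a = (4, -4, 1, -1).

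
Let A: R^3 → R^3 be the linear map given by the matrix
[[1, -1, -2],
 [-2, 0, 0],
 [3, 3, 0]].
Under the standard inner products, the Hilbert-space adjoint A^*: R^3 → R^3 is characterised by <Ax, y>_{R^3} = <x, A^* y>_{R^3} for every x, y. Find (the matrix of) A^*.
A^* = A^T =
[[1, -2, 3],
 [-1, 0, 3],
 [-2, 0, 0]]

For real matrices with standard dot products, the defining identity <Ax, y> = <x, A^* y> gives (Ax)^T y = x^T (A^*) y, i.e. x^T A^T y = x^T (A^*) y. Since this holds for all x, y, we must have A^* = A^T. Therefore
A^* =
[[1, -2, 3],
 [-1, 0, 3],
 [-2, 0, 0]].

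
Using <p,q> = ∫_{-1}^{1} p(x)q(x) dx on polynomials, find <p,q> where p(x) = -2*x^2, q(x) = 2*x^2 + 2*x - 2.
<p,q> = 16/15

Expand the product: p(x)·q(x) = -4*x^4 - 4*x^3 + 4*x^2.
∫_{-1}^{1} of each monomial x^k gives [2/(k+1) if k even, 0 if k odd]. Integrating term-by-term (or equivalently evaluating the antiderivative F(x) = -4*x^5/5 - x^4 + 4*x^3/3 at the endpoints):
  F(1) − F(−1) = -7/15 − (-23/15) = 16/15.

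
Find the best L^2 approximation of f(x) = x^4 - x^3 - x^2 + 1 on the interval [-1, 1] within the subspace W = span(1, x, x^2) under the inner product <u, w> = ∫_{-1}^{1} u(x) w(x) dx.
g(x) = -x^2/7 - 3*x/5 + 32/35

The best approximation g ∈ W is the orthogonal projection of f onto W. Writing g = a_0 + a_1 x + a_2 x^2, the coefficients solve the normal equations G · a = b where
  G_{ij} = <φ_i, φ_j> and b_i = <f, φ_i>, with φ_0 = 1, φ_1 = x, φ_2 = x^2.
G =
  [2, 0, 2/3]
  [0, 2/3, 0]
  [2/3, 0, 2/5],
b = (26/15, -2/5, 58/105).
Solving gives a_0 = 32/35, a_1 = -3/5, a_2 = -1/7, so
  g(x) = -x^2/7 - 3*x/5 + 32/35.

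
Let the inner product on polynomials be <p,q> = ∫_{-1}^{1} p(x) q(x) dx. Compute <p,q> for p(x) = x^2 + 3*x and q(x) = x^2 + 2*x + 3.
<p,q> = 32/5

Expand the product: p(x)·q(x) = x^4 + 5*x^3 + 9*x^2 + 9*x.
∫_{-1}^{1} of each monomial x^k gives [2/(k+1) if k even, 0 if k odd]. Integrating term-by-term (or equivalently evaluating the antiderivative F(x) = x^5/5 + 5*x^4/4 + 3*x^3 + 9*x^2/2 at the endpoints):
  F(1) − F(−1) = 179/20 − (51/20) = 32/5.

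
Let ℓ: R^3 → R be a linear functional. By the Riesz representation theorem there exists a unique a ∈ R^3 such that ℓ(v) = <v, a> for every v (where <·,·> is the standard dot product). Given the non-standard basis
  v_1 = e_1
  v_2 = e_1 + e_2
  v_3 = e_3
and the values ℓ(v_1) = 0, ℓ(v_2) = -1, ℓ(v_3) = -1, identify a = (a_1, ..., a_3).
a = (0, -1, -1)

Write a = (a_1, ..., a_3) in the standard basis. For each basis vector v_i, ℓ(v_i) = <v_i, a> is a linear equation in the a_j's. Collect the n equations into a matrix system V a = ℓ, where row i of V is v_i (expressed in the standard basis). Since V is invertible (lower-triangular with 1s on the diagonal, up to permutation), solve by back-substitution:
  V =
[[1, 0, 0],
 [1, 1, 0],
 [0, 0, 1]]
  V a = (0, -1, -1)
Solving gives a = (0, -1, -1).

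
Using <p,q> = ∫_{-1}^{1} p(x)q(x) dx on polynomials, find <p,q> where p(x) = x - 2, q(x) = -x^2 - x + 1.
<p,q> = -10/3

Expand the product: p(x)·q(x) = -x^3 + x^2 + 3*x - 2.
∫_{-1}^{1} of each monomial x^k gives [2/(k+1) if k even, 0 if k odd]. Integrating term-by-term (or equivalently evaluating the antiderivative F(x) = -x^4/4 + x^3/3 + 3*x^2/2 - 2*x at the endpoints):
  F(1) − F(−1) = -5/12 − (35/12) = -10/3.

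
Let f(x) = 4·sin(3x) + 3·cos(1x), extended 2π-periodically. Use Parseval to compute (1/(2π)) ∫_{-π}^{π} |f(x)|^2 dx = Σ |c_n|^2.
Σ |c_n|^2 = 25/2

Expand |f|^2 and use orthogonality of {sin(nx), cos(mx)} on [-π, π]:
  ∫_{-π}^{π} sin(nx)^2 dx = π, ∫ cos(mx)^2 dx = π, and cross terms integrate to 0.
So ∫_{-π}^{π} f(x)^2 dx = 4^2 · π + 3^2 · π = (16 + 9)π.
Divide by 2π: (16 + 9)/2 = 25/2.
By Parseval, this equals Σ |c_n|^2.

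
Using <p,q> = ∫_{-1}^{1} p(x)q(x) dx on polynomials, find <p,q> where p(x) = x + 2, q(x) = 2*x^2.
<p,q> = 8/3

Expand the product: p(x)·q(x) = 2*x^3 + 4*x^2.
∫_{-1}^{1} of each monomial x^k gives [2/(k+1) if k even, 0 if k odd]. Integrating term-by-term (or equivalently evaluating the antiderivative F(x) = x^4/2 + 4*x^3/3 at the endpoints):
  F(1) − F(−1) = 11/6 − (-5/6) = 8/3.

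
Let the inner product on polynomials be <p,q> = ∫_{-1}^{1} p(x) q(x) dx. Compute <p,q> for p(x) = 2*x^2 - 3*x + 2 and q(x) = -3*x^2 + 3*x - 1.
<p,q> = -266/15

Expand the product: p(x)·q(x) = -6*x^4 + 15*x^3 - 17*x^2 + 9*x - 2.
∫_{-1}^{1} of each monomial x^k gives [2/(k+1) if k even, 0 if k odd]. Integrating term-by-term (or equivalently evaluating the antiderivative F(x) = -6*x^5/5 + 15*x^4/4 - 17*x^3/3 + 9*x^2/2 - 2*x at the endpoints):
  F(1) − F(−1) = -37/60 − (1027/60) = -266/15.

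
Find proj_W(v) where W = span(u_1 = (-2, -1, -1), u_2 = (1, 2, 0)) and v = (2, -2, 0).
proj_W(v) = (8/7, -11/7, 9/7)

Set up U = [u_1 | ... | u_2] ∈ R^(3×2). The projector onto W = col(U) is P = U (U^T U)^(-1) U^T.
Compute U^T U =
  [6, -4]
  [-4, 5],
and U^T v = (-2, -2).
Solve U^T U · c = U^T v for the coefficients: c = (-9/7, -10/7). The projection is proj_W(v) = U c.
Check: (v - proj_W(v)) · u_1 = 0  (should be 0).
Check: (v - proj_W(v)) · u_2 = 0  (should be 0).
Result: proj_W(v) = (8/7, -11/7, 9/7).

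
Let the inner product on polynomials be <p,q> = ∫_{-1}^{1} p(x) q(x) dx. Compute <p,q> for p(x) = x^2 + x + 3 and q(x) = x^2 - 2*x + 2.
<p,q> = 72/5

Expand the product: p(x)·q(x) = x^4 - x^3 + 3*x^2 - 4*x + 6.
∫_{-1}^{1} of each monomial x^k gives [2/(k+1) if k even, 0 if k odd]. Integrating term-by-term (or equivalently evaluating the antiderivative F(x) = x^5/5 - x^4/4 + x^3 - 2*x^2 + 6*x at the endpoints):
  F(1) − F(−1) = 99/20 − (-189/20) = 72/5.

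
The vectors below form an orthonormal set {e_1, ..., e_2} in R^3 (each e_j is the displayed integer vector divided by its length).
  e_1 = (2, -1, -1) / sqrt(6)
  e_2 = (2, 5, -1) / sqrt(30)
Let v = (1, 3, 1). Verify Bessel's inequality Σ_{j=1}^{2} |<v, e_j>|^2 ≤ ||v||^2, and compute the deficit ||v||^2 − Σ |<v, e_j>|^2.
Σ |<v, e_j>|^2 = 46/5; ||v||^2 = 11; deficit = 9/5

Write each e_j = u_j / sqrt(<u_j, u_j>) where u_j is the displayed integer vector. Then <v, e_j> = <v, u_j> / sqrt(<u_j, u_j>), so |<v, e_j>|^2 = <v, u_j>^2 / <u_j, u_j>.
Coefficients: <v, e_1> = -2/sqrt(6), <v, e_2> = 16/sqrt(30).
Square and sum: Σ |<v, e_j>|^2 = 46/5.
Compute ||v||^2 = v·v = 11.
Deficit = 11 − 46/5 = 9/5 ≥ 0, confirming Bessel's inequality. (The deficit equals ||v − Σ <v,e_j> e_j||^2, the squared distance from v to span{e_j}.)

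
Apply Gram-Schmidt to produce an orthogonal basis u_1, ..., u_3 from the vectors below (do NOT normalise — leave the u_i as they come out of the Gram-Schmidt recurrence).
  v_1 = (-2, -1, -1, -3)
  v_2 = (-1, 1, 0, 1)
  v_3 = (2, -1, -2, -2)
Orthogonal basis:
  u_1 = (-2, -1, -1, -3)
  u_2 = (-19/15, 13/15, -2/15, 3/5)
  u_3 = (27/41, 29/41, -77/41, -2/41)

Apply the Gram-Schmidt recurrence
  u_1 = v_1
  u_i = v_i − Σ_{j<i} ((v_i · u_j) / (u_j · u_j)) · u_j.

Step by step this gives:
  u_1 = (-2, -1, -1, -3)
  u_2 = (-19/15, 13/15, -2/15, 3/5)
  u_3 = (27/41, 29/41, -77/41, -2/41)

Orthogonality check:
  u_2 · u_1 = 0 (should be 0)
  u_3 · u_1 = 0 (should be 0)
  u_3 · u_2 = 0 (should be 0)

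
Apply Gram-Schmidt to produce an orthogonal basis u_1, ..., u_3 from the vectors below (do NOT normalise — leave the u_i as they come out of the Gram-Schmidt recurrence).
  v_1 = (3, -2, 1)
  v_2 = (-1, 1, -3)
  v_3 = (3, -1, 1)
Orthogonal basis:
  u_1 = (3, -2, 1)
  u_2 = (5/7, -1/7, -17/7)
  u_3 = (4/9, 32/45, 4/45)

Apply the Gram-Schmidt recurrence
  u_1 = v_1
  u_i = v_i − Σ_{j<i} ((v_i · u_j) / (u_j · u_j)) · u_j.

Step by step this gives:
  u_1 = (3, -2, 1)
  u_2 = (5/7, -1/7, -17/7)
  u_3 = (4/9, 32/45, 4/45)

Orthogonality check:
  u_2 · u_1 = 0 (should be 0)
  u_3 · u_1 = 0 (should be 0)
  u_3 · u_2 = 0 (should be 0)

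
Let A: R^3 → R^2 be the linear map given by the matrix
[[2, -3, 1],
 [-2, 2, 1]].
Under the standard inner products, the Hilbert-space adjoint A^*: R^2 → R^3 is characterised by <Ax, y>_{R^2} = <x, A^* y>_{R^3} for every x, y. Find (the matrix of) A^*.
A^* = A^T =
[[2, -2],
 [-3, 2],
 [1, 1]]

For real matrices with standard dot products, the defining identity <Ax, y> = <x, A^* y> gives (Ax)^T y = x^T (A^*) y, i.e. x^T A^T y = x^T (A^*) y. Since this holds for all x, y, we must have A^* = A^T. Therefore
A^* =
[[2, -2],
 [-3, 2],
 [1, 1]].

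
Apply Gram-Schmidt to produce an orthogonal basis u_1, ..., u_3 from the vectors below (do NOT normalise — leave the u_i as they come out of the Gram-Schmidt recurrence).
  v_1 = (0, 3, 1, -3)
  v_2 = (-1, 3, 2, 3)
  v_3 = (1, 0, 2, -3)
Orthogonal basis:
  u_1 = (0, 3, 1, -3)
  u_2 = (-1, 51/19, 36/19, 63/19)
  u_3 = (297/433, -387/433, 873/433, -96/433)

Apply the Gram-Schmidt recurrence
  u_1 = v_1
  u_i = v_i − Σ_{j<i} ((v_i · u_j) / (u_j · u_j)) · u_j.

Step by step this gives:
  u_1 = (0, 3, 1, -3)
  u_2 = (-1, 51/19, 36/19, 63/19)
  u_3 = (297/433, -387/433, 873/433, -96/433)

Orthogonality check:
  u_2 · u_1 = 0 (should be 0)
  u_3 · u_1 = 0 (should be 0)
  u_3 · u_2 = 0 (should be 0)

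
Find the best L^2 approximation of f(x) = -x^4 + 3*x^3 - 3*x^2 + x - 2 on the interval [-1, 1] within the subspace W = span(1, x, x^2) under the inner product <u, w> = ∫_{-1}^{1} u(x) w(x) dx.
g(x) = -27*x^2/7 + 14*x/5 - 67/35

The best approximation g ∈ W is the orthogonal projection of f onto W. Writing g = a_0 + a_1 x + a_2 x^2, the coefficients solve the normal equations G · a = b where
  G_{ij} = <φ_i, φ_j> and b_i = <f, φ_i>, with φ_0 = 1, φ_1 = x, φ_2 = x^2.
G =
  [2, 0, 2/3]
  [0, 2/3, 0]
  [2/3, 0, 2/5],
b = (-32/5, 28/15, -296/105).
Solving gives a_0 = -67/35, a_1 = 14/5, a_2 = -27/7, so
  g(x) = -27*x^2/7 + 14*x/5 - 67/35.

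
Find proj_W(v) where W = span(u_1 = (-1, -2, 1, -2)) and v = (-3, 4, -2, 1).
proj_W(v) = (9/10, 9/5, -9/10, 9/5)

Set up U = [u_1 | ... | u_1] ∈ R^(4×1). The projector onto W = col(U) is P = U (U^T U)^(-1) U^T.
Compute U^T U =
  [10],
and U^T v = (-9).
Solve U^T U · c = U^T v for the coefficients: c = (-9/10). The projection is proj_W(v) = U c.
Check: (v - proj_W(v)) · u_1 = 0  (should be 0).
Result: proj_W(v) = (9/10, 9/5, -9/10, 9/5).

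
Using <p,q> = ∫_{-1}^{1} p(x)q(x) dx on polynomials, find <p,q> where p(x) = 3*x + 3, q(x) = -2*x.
<p,q> = -4

Expand the product: p(x)·q(x) = -6*x^2 - 6*x.
∫_{-1}^{1} of each monomial x^k gives [2/(k+1) if k even, 0 if k odd]. Integrating term-by-term (or equivalently evaluating the antiderivative F(x) = -2*x^3 - 3*x^2 at the endpoints):
  F(1) − F(−1) = -5 − (-1) = -4.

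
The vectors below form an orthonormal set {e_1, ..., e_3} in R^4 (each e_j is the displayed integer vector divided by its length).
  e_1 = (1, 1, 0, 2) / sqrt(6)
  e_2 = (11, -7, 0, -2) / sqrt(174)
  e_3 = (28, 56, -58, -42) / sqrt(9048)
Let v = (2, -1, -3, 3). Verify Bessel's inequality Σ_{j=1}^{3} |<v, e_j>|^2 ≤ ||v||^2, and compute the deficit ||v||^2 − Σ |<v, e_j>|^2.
Σ |<v, e_j>|^2 = 149/13; ||v||^2 = 23; deficit = 150/13

Write each e_j = u_j / sqrt(<u_j, u_j>) where u_j is the displayed integer vector. Then <v, e_j> = <v, u_j> / sqrt(<u_j, u_j>), so |<v, e_j>|^2 = <v, u_j>^2 / <u_j, u_j>.
Coefficients: <v, e_1> = 7/sqrt(6), <v, e_2> = 23/sqrt(174), <v, e_3> = 48/sqrt(9048).
Square and sum: Σ |<v, e_j>|^2 = 149/13.
Compute ||v||^2 = v·v = 23.
Deficit = 23 − 149/13 = 150/13 ≥ 0, confirming Bessel's inequality. (The deficit equals ||v − Σ <v,e_j> e_j||^2, the squared distance from v to span{e_j}.)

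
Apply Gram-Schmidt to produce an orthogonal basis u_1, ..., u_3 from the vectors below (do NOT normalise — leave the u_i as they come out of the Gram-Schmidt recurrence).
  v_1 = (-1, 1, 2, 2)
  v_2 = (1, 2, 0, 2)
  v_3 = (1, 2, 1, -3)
Orthogonal basis:
  u_1 = (-1, 1, 2, 2)
  u_2 = (3/2, 3/2, -1, 1)
  u_3 = (38/65, 142/65, 109/65, -161/65)

Apply the Gram-Schmidt recurrence
  u_1 = v_1
  u_i = v_i − Σ_{j<i} ((v_i · u_j) / (u_j · u_j)) · u_j.

Step by step this gives:
  u_1 = (-1, 1, 2, 2)
  u_2 = (3/2, 3/2, -1, 1)
  u_3 = (38/65, 142/65, 109/65, -161/65)

Orthogonality check:
  u_2 · u_1 = 0 (should be 0)
  u_3 · u_1 = 0 (should be 0)
  u_3 · u_2 = 0 (should be 0)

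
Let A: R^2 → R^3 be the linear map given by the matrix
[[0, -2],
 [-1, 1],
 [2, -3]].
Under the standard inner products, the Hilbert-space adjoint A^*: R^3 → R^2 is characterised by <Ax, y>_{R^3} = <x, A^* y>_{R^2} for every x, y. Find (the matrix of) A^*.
A^* = A^T =
[[0, -1, 2],
 [-2, 1, -3]]

For real matrices with standard dot products, the defining identity <Ax, y> = <x, A^* y> gives (Ax)^T y = x^T (A^*) y, i.e. x^T A^T y = x^T (A^*) y. Since this holds for all x, y, we must have A^* = A^T. Therefore
A^* =
[[0, -1, 2],
 [-2, 1, -3]].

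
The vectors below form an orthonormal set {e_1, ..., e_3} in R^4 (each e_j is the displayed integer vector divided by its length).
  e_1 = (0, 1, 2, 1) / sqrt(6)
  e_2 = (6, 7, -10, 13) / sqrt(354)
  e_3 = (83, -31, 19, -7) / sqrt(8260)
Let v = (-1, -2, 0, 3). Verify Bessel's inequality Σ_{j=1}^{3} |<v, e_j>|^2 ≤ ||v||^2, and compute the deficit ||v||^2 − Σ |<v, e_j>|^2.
Σ |<v, e_j>|^2 = 7/5; ||v||^2 = 14; deficit = 63/5

Write each e_j = u_j / sqrt(<u_j, u_j>) where u_j is the displayed integer vector. Then <v, e_j> = <v, u_j> / sqrt(<u_j, u_j>), so |<v, e_j>|^2 = <v, u_j>^2 / <u_j, u_j>.
Coefficients: <v, e_1> = 1/sqrt(6), <v, e_2> = 19/sqrt(354), <v, e_3> = -42/sqrt(8260).
Square and sum: Σ |<v, e_j>|^2 = 7/5.
Compute ||v||^2 = v·v = 14.
Deficit = 14 − 7/5 = 63/5 ≥ 0, confirming Bessel's inequality. (The deficit equals ||v − Σ <v,e_j> e_j||^2, the squared distance from v to span{e_j}.)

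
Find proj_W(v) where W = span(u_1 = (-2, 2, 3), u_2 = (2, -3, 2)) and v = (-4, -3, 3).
proj_W(v) = (-8/21, -59/273, 971/273)

Set up U = [u_1 | ... | u_2] ∈ R^(3×2). The projector onto W = col(U) is P = U (U^T U)^(-1) U^T.
Compute U^T U =
  [17, -4]
  [-4, 17],
and U^T v = (11, 7).
Solve U^T U · c = U^T v for the coefficients: c = (215/273, 163/273). The projection is proj_W(v) = U c.
Check: (v - proj_W(v)) · u_1 = 0  (should be 0).
Check: (v - proj_W(v)) · u_2 = 0  (should be 0).
Result: proj_W(v) = (-8/21, -59/273, 971/273).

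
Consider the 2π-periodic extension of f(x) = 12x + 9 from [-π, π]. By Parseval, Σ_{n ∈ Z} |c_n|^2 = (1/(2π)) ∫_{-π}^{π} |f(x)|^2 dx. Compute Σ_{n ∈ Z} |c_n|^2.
Σ |c_n|^2 = 48π^2 + 81

Expand and integrate term by term over [-π, π]:
  ∫ (12x)^2 dx = 144·(2π^3/3); ∫ 2·12·(9)·x dx = 0 (odd integrand); ∫ 9^2 dx = 81·2π.
So (1/(2π)) ∫_{-π}^{π} (12x + 9)^2 dx = 144π^2/3 + 81 = 48π^2 + 81.
Parseval ⇒ Σ |c_n|^2 = 48π^2 + 81.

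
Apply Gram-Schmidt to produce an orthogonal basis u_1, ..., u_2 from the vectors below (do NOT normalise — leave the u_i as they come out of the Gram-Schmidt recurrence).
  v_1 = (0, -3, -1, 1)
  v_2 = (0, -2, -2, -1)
Orthogonal basis:
  u_1 = (0, -3, -1, 1)
  u_2 = (0, -1/11, -15/11, -18/11)

Apply the Gram-Schmidt recurrence
  u_1 = v_1
  u_i = v_i − Σ_{j<i} ((v_i · u_j) / (u_j · u_j)) · u_j.

Step by step this gives:
  u_1 = (0, -3, -1, 1)
  u_2 = (0, -1/11, -15/11, -18/11)

Orthogonality check:
  u_2 · u_1 = 0 (should be 0)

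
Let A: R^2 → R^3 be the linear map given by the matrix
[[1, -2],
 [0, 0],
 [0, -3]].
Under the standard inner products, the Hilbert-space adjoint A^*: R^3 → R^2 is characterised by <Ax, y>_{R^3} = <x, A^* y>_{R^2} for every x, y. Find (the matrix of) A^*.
A^* = A^T =
[[1, 0, 0],
 [-2, 0, -3]]

For real matrices with standard dot products, the defining identity <Ax, y> = <x, A^* y> gives (Ax)^T y = x^T (A^*) y, i.e. x^T A^T y = x^T (A^*) y. Since this holds for all x, y, we must have A^* = A^T. Therefore
A^* =
[[1, 0, 0],
 [-2, 0, -3]].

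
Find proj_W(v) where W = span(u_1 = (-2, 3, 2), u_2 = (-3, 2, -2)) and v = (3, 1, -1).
proj_W(v) = (1, -1, 0)

Set up U = [u_1 | ... | u_2] ∈ R^(3×2). The projector onto W = col(U) is P = U (U^T U)^(-1) U^T.
Compute U^T U =
  [17, 8]
  [8, 17],
and U^T v = (-5, -5).
Solve U^T U · c = U^T v for the coefficients: c = (-1/5, -1/5). The projection is proj_W(v) = U c.
Check: (v - proj_W(v)) · u_1 = 0  (should be 0).
Check: (v - proj_W(v)) · u_2 = 0  (should be 0).
Result: proj_W(v) = (1, -1, 0).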